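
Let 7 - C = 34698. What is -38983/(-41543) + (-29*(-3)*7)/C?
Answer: 1327059566/1441168213 ≈ 0.92082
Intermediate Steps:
C = -34691 (C = 7 - 1*34698 = 7 - 34698 = -34691)
-38983/(-41543) + (-29*(-3)*7)/C = -38983/(-41543) + (-29*(-3)*7)/(-34691) = -38983*(-1/41543) + (87*7)*(-1/34691) = 38983/41543 + 609*(-1/34691) = 38983/41543 - 609/34691 = 1327059566/1441168213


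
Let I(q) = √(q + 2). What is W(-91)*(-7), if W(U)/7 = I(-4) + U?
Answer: 4459 - 49*I*√2 ≈ 4459.0 - 69.297*I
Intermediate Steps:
I(q) = √(2 + q)
W(U) = 7*U + 7*I*√2 (W(U) = 7*(√(2 - 4) + U) = 7*(√(-2) + U) = 7*(I*√2 + U) = 7*(U + I*√2) = 7*U + 7*I*√2)
W(-91)*(-7) = (7*(-91) + 7*I*√2)*(-7) = (-637 + 7*I*√2)*(-7) = 4459 - 49*I*√2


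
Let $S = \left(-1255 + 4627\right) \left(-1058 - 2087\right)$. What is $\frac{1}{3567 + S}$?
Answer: $- \frac{1}{10601373} \approx -9.4327 \cdot 10^{-8}$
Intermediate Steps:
$S = -10604940$ ($S = 3372 \left(-3145\right) = -10604940$)
$\frac{1}{3567 + S} = \frac{1}{3567 - 10604940} = \frac{1}{-10601373} = - \frac{1}{10601373}$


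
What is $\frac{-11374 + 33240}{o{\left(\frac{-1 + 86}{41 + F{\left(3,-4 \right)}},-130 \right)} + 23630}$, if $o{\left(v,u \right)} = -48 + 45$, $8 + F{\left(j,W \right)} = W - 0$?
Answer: $\frac{21866}{23627} \approx 0.92547$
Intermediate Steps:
$F{\left(j,W \right)} = -8 + W$ ($F{\left(j,W \right)} = -8 + \left(W - 0\right) = -8 + \left(W + 0\right) = -8 + W$)
$o{\left(v,u \right)} = -3$
$\frac{-11374 + 33240}{o{\left(\frac{-1 + 86}{41 + F{\left(3,-4 \right)}},-130 \right)} + 23630} = \frac{-11374 + 33240}{-3 + 23630} = \frac{21866}{23627}$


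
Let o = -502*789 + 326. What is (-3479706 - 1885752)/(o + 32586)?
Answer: 2682729/181583 ≈ 14.774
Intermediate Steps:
o = -395752 (o = -396078 + 326 = -395752)
(-3479706 - 1885752)/(o + 32586) = (-3479706 - 1885752)/(-395752 + 32586) = -5365458/(-363166) = -5365458*(-1/363166) = 2682729/181583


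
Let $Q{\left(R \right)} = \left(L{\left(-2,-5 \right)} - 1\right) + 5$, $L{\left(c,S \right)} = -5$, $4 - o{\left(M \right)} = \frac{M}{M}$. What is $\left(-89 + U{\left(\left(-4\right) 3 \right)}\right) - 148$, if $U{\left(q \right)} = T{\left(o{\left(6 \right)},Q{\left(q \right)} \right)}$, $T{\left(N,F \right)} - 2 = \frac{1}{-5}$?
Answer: $- \frac{1176}{5} \approx -235.2$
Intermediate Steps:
$o{\left(M \right)} = 3$ ($o{\left(M \right)} = 4 - \frac{M}{M} = 4 - 1 = 3$)
$Q{\left(R \right)} = -1$ ($Q{\left(R \right)} = \left(-5 - 1\right) + 5 = -6 + 5 = -1$)
$T{\left(N,F \right)} = \frac{9}{5}$ ($T{\left(N,F \right)} = 2 + \frac{1}{-5} = 2 - \frac{1}{5} = \frac{9}{5}$)
$U{\left(q \right)} = \frac{9}{5}$
$\left(-89 + U{\left(\left(-4\right) 3 \right)}\right) - 148 = \left(-89 + \frac{9}{5}\right) - 148 = - \frac{436}{5} - 148 = - \frac{1176}{5}$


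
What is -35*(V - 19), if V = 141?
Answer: -4270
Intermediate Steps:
-35*(V - 19) = -35*(141 - 19) = -35*122 = -4270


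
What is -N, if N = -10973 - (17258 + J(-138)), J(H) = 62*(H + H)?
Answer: 11119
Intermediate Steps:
J(H) = 124*H (J(H) = 62*(2*H) = 124*H)
N = -11119 (N = -10973 - (17258 + 124*(-138)) = -10973 - (17258 - 17112) = -10973 - 1*146 = -10973 - 146 = -11119)
-N = -1*(-11119) = 11119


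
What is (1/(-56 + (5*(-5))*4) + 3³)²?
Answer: 17732521/24336 ≈ 728.65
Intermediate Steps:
(1/(-56 + (5*(-5))*4) + 3³)² = (1/(-56 - 25*4) + 27)² = (1/(-56 - 100) + 27)² = (1/(-156) + 27)² = (-1/156 + 27)² = (4211/156)² = 17732521/24336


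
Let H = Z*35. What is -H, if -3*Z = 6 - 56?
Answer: -1750/3 ≈ -583.33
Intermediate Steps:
Z = 50/3 (Z = -(6 - 56)/3 = -1/3*(-50) = 50/3 ≈ 16.667)
H = 1750/3 (H = (50/3)*35 = 1750/3 ≈ 583.33)
-H = -1*1750/3 = -1750/3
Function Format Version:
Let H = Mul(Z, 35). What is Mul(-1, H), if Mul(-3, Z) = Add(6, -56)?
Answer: Rational(-1750, 3) ≈ -583.33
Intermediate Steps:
Z = Rational(50, 3) (Z = Mul(Rational(-1, 3), Add(6, -56)) = Mul(Rational(-1, 3), -50) = Rational(50, 3) ≈ 16.667)
H = Rational(1750, 3) (H = Mul(Rational(50, 3), 35) = Rational(1750, 3) ≈ 583.33)
Mul(-1, H) = Mul(-1, Rational(1750, 3)) = Rational(-1750, 3)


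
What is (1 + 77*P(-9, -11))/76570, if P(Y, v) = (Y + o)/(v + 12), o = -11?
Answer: -81/4030 ≈ -0.020099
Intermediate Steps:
P(Y, v) = (-11 + Y)/(12 + v) (P(Y, v) = (Y - 11)/(v + 12) = (-11 + Y)/(12 + v))
(1 + 77*P(-9, -11))/76570 = (1 + 77*((-11 - 9)/(12 - 11)))/76570 = (1 + 77*(-20/1))*(1/76570) = (1 + 77*(1*(-20)))*(1/76570) = (1 + 77*(-20))*(1/76570) = (1 - 1540)*(1/76570) = -1539*1/76570 = -81/4030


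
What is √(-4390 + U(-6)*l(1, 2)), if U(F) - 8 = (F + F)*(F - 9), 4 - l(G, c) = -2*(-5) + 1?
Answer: 3*I*√634 ≈ 75.538*I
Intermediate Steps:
l(G, c) = -7 (l(G, c) = 4 - (-2*(-5) + 1) = 4 - (10 + 1) = 4 - 1*11 = 4 - 11 = -7)
U(F) = 8 + 2*F*(-9 + F) (U(F) = 8 + (F + F)*(F - 9) = 8 + (2*F)*(-9 + F) = 8 + 2*F*(-9 + F))
√(-4390 + U(-6)*l(1, 2)) = √(-4390 + (8 - 18*(-6) + 2*(-6)²)*(-7)) = √(-4390 + (8 + 108 + 2*36)*(-7)) = √(-4390 + (8 + 108 + 72)*(-7)) = √(-4390 + 188*(-7)) = √(-4390 - 1316) = √(-5706) = 3*I*√634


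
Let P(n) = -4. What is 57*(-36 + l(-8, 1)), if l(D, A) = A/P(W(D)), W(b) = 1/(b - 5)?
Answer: -8265/4 ≈ -2066.3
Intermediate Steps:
W(b) = 1/(-5 + b)
l(D, A) = -A/4 (l(D, A) = A/(-4) = A*(-¼) = -A/4)
57*(-36 + l(-8, 1)) = 57*(-36 - ¼*1) = 57*(-36 - ¼) = 57*(-145/4) = -8265/4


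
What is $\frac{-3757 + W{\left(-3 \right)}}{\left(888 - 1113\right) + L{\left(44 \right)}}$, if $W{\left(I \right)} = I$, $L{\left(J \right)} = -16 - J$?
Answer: $\frac{752}{57} \approx 13.193$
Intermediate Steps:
$\frac{-3757 + W{\left(-3 \right)}}{\left(888 - 1113\right) + L{\left(44 \right)}} = \frac{-3757 - 3}{\left(888 - 1113\right) - 60} = - \frac{3760}{\left(888 - 1113\right) - 60} = - \frac{3760}{-225 - 60} = - \frac{3760}{-285} = \left(-3760\right) \left(- \frac{1}{285}\right) = \frac{752}{57}$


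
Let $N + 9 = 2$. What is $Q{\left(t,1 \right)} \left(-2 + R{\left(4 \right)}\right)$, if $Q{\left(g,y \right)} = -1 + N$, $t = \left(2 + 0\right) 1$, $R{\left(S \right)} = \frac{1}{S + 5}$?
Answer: $\frac{136}{9} \approx 15.111$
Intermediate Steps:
$N = -7$ ($N = -9 + 2 = -7$)
$R{\left(S \right)} = \frac{1}{5 + S}$
$t = 2$ ($t = 2 \cdot 1 = 2$)
$Q{\left(g,y \right)} = -8$ ($Q{\left(g,y \right)} = -1 - 7 = -8$)
$Q{\left(t,1 \right)} \left(-2 + R{\left(4 \right)}\right) = - 8 \left(-2 + \frac{1}{5 + 4}\right) = - 8 \left(-2 + \frac{1}{9}\right) = \left(-8\right) \left(- \frac{17}{9}\right) = \frac{136}{9}$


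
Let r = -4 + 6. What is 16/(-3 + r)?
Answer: -16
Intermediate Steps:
r = 2
16/(-3 + r) = 16/(-3 + 2) = 16/(-1) = -1*16 = -16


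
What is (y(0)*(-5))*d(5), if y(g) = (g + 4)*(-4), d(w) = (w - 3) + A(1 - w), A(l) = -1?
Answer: 80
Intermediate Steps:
d(w) = -4 + w (d(w) = (w - 3) - 1 = (-3 + w) - 1 = -4 + w)
y(g) = -16 - 4*g (y(g) = (4 + g)*(-4) = -16 - 4*g)
(y(0)*(-5))*d(5) = ((-16 - 4*0)*(-5))*(-4 + 5) = ((-16 + 0)*(-5))*1 = -16*(-5)*1 = 80*1 = 80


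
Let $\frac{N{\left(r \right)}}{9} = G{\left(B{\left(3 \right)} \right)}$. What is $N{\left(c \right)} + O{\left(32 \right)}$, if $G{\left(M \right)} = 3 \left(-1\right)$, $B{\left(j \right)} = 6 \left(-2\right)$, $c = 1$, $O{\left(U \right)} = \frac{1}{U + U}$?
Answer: $- \frac{1727}{64} \approx -26.984$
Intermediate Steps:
$O{\left(U \right)} = \frac{1}{2 U}$
$B{\left(j \right)} = -12$
$G{\left(M \right)} = -3$
$N{\left(r \right)} = -27$ ($N{\left(r \right)} = 9 \left(-3\right) = -27$)
$N{\left(c \right)} + O{\left(32 \right)} = -27 + \frac{1}{2 \cdot 32} = -27 + \frac{1}{2} \cdot \frac{1}{32} = -27 + \frac{1}{64} = - \frac{1727}{64}$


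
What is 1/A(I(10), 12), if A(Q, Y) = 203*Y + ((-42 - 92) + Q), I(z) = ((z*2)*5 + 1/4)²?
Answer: 16/197633 ≈ 8.0958e-5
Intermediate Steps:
I(z) = (¼ + 10*z)² (I(z) = ((2*z)*5 + ¼)² = (10*z + ¼)² = (¼ + 10*z)²)
A(Q, Y) = -134 + Q + 203*Y (A(Q, Y) = 203*Y + (-134 + Q) = -134 + Q + 203*Y)
1/A(I(10), 12) = 1/(-134 + (1 + 40*10)²/16 + 203*12) = 1/(-134 + (1 + 400)²/16 + 2436) = 1/(-134 + (1/16)*401² + 2436) = 1/(-134 + (1/16)*160801 + 2436) = 1/(-134 + 160801/16 + 2436) = 1/(197633/16) = 16/197633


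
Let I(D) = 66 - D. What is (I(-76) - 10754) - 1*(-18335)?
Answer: 7723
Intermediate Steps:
(I(-76) - 10754) - 1*(-18335) = ((66 - 1*(-76)) - 10754) - 1*(-18335) = ((66 + 76) - 10754) + 18335 = (142 - 10754) + 18335 = -10612 + 18335 = 7723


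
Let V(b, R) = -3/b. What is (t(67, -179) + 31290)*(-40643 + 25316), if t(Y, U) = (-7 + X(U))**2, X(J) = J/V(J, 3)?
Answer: -1751115632162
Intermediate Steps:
X(J) = -J**2/3 (X(J) = J/((-3/J)) = J*(-J/3) = -J**2/3)
t(Y, U) = (-7 - U**2/3)**2
(t(67, -179) + 31290)*(-40643 + 25316) = ((21 + (-179)**2)**2/9 + 31290)*(-40643 + 25316) = ((21 + 32041)**2/9 + 31290)*(-15327) = ((1/9)*32062**2 + 31290)*(-15327) = ((1/9)*1027971844 + 31290)*(-15327) = (1027971844/9 + 31290)*(-15327) = (1028253454/9)*(-15327) = -1751115632162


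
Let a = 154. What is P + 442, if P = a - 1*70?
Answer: 526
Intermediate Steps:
P = 84 (P = 154 - 1*70 = 154 - 70 = 84)
P + 442 = 84 + 442 = 526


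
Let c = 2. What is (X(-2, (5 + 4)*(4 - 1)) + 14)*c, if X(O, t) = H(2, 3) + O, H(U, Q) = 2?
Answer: 28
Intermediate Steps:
X(O, t) = 2 + O
(X(-2, (5 + 4)*(4 - 1)) + 14)*c = ((2 - 2) + 14)*2 = (0 + 14)*2 = 14*2 = 28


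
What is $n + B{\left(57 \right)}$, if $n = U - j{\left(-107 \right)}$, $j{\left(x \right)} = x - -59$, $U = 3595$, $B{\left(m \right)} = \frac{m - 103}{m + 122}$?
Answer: $\frac{652051}{179} \approx 3642.7$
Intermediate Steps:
$B{\left(m \right)} = \frac{-103 + m}{122 + m}$
$j{\left(x \right)} = 59 + x$ ($j{\left(x \right)} = x + 59 = 59 + x$)
$n = 3643$ ($n = 3595 - \left(59 - 107\right) = 3595 - -48 = 3595 + 48 = 3643$)
$n + B{\left(57 \right)} = 3643 + \frac{-103 + 57}{122 + 57} = 3643 + \frac{1}{179} \left(-46\right) = 3643 - \frac{46}{179} = \frac{652051}{179}$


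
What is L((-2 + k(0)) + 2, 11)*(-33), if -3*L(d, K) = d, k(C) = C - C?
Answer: 0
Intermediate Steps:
k(C) = 0
L(d, K) = -d/3
L((-2 + k(0)) + 2, 11)*(-33) = -((-2 + 0) + 2)/3*(-33) = -(-2 + 2)/3*(-33) = -1/3*0*(-33) = 0*(-33) = 0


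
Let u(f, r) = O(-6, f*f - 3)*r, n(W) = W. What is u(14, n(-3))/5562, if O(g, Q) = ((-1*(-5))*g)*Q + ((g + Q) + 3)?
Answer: 2800/927 ≈ 3.0205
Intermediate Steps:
O(g, Q) = 3 + Q + g + 5*Q*g (O(g, Q) = (5*g)*Q + ((Q + g) + 3) = 5*Q*g + (3 + Q + g) = 3 + Q + g + 5*Q*g)
u(f, r) = r*(84 - 29*f**2) (u(f, r) = (3 + (f*f - 3) - 6 + 5*(f*f - 3)*(-6))*r = (3 + (f**2 - 3) - 6 + 5*(f**2 - 3)*(-6))*r = (3 + (-3 + f**2) - 6 + 5*(-3 + f**2)*(-6))*r = (3 + (-3 + f**2) - 6 + (90 - 30*f**2))*r = (84 - 29*f**2)*r = r*(84 - 29*f**2))
u(14, n(-3))/5562 = -3*(84 - 29*14**2)/5562 = -3*(84 - 29*196)*(1/5562) = -3*(84 - 5684)*(1/5562) = -3*(-5600)*(1/5562) = 16800*(1/5562) = 2800/927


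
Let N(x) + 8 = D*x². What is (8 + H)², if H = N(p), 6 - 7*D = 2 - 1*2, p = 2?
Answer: 576/49 ≈ 11.755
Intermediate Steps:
D = 6/7 (D = 6/7 - (2 - 1*2)/7 = 6/7 - (2 - 2)/7 = 6/7 - ⅐*0 = 6/7 + 0 = 6/7 ≈ 0.85714)
N(x) = -8 + 6*x²/7
H = -32/7 (H = -8 + (6/7)*2² = -8 + (6/7)*4 = -8 + 24/7 = -32/7 ≈ -4.5714)
(8 + H)² = (8 - 32/7)² = (24/7)² = 576/49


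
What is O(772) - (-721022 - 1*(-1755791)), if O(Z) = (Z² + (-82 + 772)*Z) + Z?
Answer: 94667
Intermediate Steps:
O(Z) = Z² + 691*Z (O(Z) = (Z² + 690*Z) + Z = Z² + 691*Z)
O(772) - (-721022 - 1*(-1755791)) = 772*(691 + 772) - (-721022 - 1*(-1755791)) = 772*1463 - (-721022 + 1755791) = 1129436 - 1*1034769 = 1129436 - 1034769 = 94667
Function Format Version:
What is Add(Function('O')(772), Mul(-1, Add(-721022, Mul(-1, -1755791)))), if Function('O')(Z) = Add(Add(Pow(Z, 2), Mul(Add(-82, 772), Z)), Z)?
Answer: 94667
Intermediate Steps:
Function('O')(Z) = Add(Pow(Z, 2), Mul(691, Z)) (Function('O')(Z) = Add(Add(Pow(Z, 2), Mul(690, Z)), Z) = Add(Pow(Z, 2), Mul(691, Z)))
Add(Function('O')(772), Mul(-1, Add(-721022, Mul(-1, -1755791)))) = Add(Mul(772, Add(691, 772)), Mul(-1, Add(-721022, Mul(-1, -1755791)))) = Add(Mul(772, 1463), Mul(-1, Add(-721022, 1755791))) = Add(1129436, Mul(-1, 1034769)) = Add(1129436, -1034769) = 94667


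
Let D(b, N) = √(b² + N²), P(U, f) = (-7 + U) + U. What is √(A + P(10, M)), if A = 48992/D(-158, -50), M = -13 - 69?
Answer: √(153211357 + 42047384*√6866)/3433 ≈ 17.568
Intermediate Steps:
M = -82
P(U, f) = -7 + 2*U
D(b, N) = √(N² + b²)
A = 12248*√6866/3433 (A = 48992/(√((-50)² + (-158)²)) = 48992/(√(2500 + 24964)) = 48992/(√27464) = 48992/((2*√6866)) = 48992*(√6866/13732) = 12248*√6866/3433 ≈ 295.63)
√(A + P(10, M)) = √(12248*√6866/3433 + (-7 + 2*10)) = √(12248*√6866/3433 + (-7 + 20)) = √(12248*√6866/3433 + 13) = √(13 + 12248*√6866/3433)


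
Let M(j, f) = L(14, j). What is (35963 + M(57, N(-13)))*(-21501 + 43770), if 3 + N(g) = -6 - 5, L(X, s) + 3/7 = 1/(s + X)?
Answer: 398022855945/497 ≈ 8.0085e+8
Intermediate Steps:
L(X, s) = -3/7 + 1/(X + s) (L(X, s) = -3/7 + 1/(s + X) = -3/7 + 1/(X + s))
N(g) = -14 (N(g) = -3 + (-6 - 5) = -3 - 11 = -14)
M(j, f) = (-35 - 3*j)/(7*(14 + j)) (M(j, f) = (7 - 3*14 - 3*j)/(7*(14 + j)) = (7 - 42 - 3*j)/(7*(14 + j)) = (-35 - 3*j)/(7*(14 + j)))
(35963 + M(57, N(-13)))*(-21501 + 43770) = (35963 + (-35 - 3*57)/(7*(14 + 57)))*(-21501 + 43770) = (35963 + (⅐)*(-35 - 171)/71)*22269 = (35963 + (⅐)*(1/71)*(-206))*22269 = (35963 - 206/497)*22269 = (17873405/497)*22269 = 398022855945/497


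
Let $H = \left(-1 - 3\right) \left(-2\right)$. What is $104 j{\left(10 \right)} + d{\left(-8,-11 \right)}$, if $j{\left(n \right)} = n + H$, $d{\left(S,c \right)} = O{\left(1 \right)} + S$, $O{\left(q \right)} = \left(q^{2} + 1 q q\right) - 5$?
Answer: $1861$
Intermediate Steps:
$O{\left(q \right)} = -5 + 2 q^{2}$ ($O{\left(q \right)} = \left(q^{2} + q q\right) - 5 = \left(q^{2} + q^{2}\right) - 5 = 2 q^{2} - 5 = -5 + 2 q^{2}$)
$d{\left(S,c \right)} = -3 + S$ ($d{\left(S,c \right)} = \left(-5 + 2 \cdot 1^{2}\right) + S = \left(-5 + 2 \cdot 1\right) + S = \left(-5 + 2\right) + S = -3 + S$)
$H = 8$ ($H = \left(-4\right) \left(-2\right) = 8$)
$j{\left(n \right)} = 8 + n$ ($j{\left(n \right)} = n + 8 = 8 + n$)
$104 j{\left(10 \right)} + d{\left(-8,-11 \right)} = 104 \left(8 + 10\right) - 11 = 104 \cdot 18 - 11 = 1872 - 11 = 1861$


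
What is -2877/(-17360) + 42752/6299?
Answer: 108613849/15621520 ≈ 6.9528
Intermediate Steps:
-2877/(-17360) + 42752/6299 = -2877*(-1/17360) + 42752*(1/6299) = 411/2480 + 42752/6299 = 108613849/15621520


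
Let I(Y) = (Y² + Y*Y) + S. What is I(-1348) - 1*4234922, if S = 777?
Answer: -599937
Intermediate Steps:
I(Y) = 777 + 2*Y² (I(Y) = (Y² + Y*Y) + 777 = (Y² + Y²) + 777 = 2*Y² + 777 = 777 + 2*Y²)
I(-1348) - 1*4234922 = (777 + 2*(-1348)²) - 1*4234922 = (777 + 2*1817104) - 4234922 = (777 + 3634208) - 4234922 = 3634985 - 4234922 = -599937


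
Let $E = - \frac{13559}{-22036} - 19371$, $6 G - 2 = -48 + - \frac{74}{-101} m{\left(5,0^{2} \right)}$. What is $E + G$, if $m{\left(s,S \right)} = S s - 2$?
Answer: $- \frac{6161290323}{317948} \approx -19378.0$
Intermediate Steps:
$m{\left(s,S \right)} = -2 + S s$
$G = - \frac{799}{101}$ ($G = \frac{1}{3} + \frac{-48 + - \frac{74}{-101} \left(-2 + 0^{2} \cdot 5\right)}{6} = \frac{1}{3} + \frac{-48 + \left(-74\right) \left(- \frac{1}{101}\right) \left(-2 + 0 \cdot 5\right)}{6} = \frac{1}{3} + \frac{-48 + \frac{74 \left(-2 + 0\right)}{101}}{6} = \frac{1}{3} + \frac{-48 + \frac{74}{101} \left(-2\right)}{6} = \frac{1}{3} + \frac{-48 - \frac{148}{101}}{6} = \frac{1}{3} + \frac{1}{6} \left(- \frac{4996}{101}\right) = \frac{1}{3} - \frac{2498}{303} = - \frac{799}{101} \approx -7.9109$)
$E = - \frac{60977971}{3148}$ ($E = \left(-13559\right) \left(- \frac{1}{22036}\right) - 19371 = \frac{1937}{3148} - 19371 = - \frac{60977971}{3148} \approx -19370.0$)
$E + G = - \frac{60977971}{3148} - \frac{799}{101} = - \frac{6161290323}{317948}$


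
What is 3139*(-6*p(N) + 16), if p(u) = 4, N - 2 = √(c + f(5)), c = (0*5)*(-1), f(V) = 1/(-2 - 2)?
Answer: -25112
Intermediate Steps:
f(V) = -¼ (f(V) = 1/(-4) = -¼)
c = 0 (c = 0*(-1) = 0)
N = 2 + I/2 (N = 2 + √(0 - ¼) = 2 + √(-¼) = 2 + I/2 ≈ 2.0 + 0.5*I)
3139*(-6*p(N) + 16) = 3139*(-6*4 + 16) = 3139*(-24 + 16) = 3139*(-8) = -25112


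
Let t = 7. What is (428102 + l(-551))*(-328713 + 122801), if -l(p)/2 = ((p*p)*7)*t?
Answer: 6038327393952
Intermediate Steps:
l(p) = -98*p**2 (l(p) = -2*(p*p)*7*7 = -2*p**2*7*7 = -2*7*p**2*7 = -98*p**2)
(428102 + l(-551))*(-328713 + 122801) = (428102 - 98*(-551)**2)*(-328713 + 122801) = (428102 - 98*303601)*(-205912) = (428102 - 29752898)*(-205912) = -29324796*(-205912) = 6038327393952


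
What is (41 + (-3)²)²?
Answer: 2500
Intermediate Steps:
(41 + (-3)²)² = (41 + 9)² = 50² = 2500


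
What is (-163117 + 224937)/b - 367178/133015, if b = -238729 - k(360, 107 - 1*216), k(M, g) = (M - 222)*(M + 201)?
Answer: -124305210466/42052293205 ≈ -2.9560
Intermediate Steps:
k(M, g) = (-222 + M)*(201 + M)
b = -316147 (b = -238729 - (-44622 + 360**2 - 21*360) = -238729 - (-44622 + 129600 - 7560) = -238729 - 1*77418 = -238729 - 77418 = -316147)
(-163117 + 224937)/b - 367178/133015 = (-163117 + 224937)/(-316147) - 367178/133015 = 61820*(-1/316147) - 367178*1/133015 = -61820/316147 - 367178/133015 = -124305210466/42052293205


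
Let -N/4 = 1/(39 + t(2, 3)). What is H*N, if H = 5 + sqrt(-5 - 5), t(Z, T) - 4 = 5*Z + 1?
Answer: -10/27 - 2*I*sqrt(10)/27 ≈ -0.37037 - 0.23424*I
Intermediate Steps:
t(Z, T) = 5 + 5*Z (t(Z, T) = 4 + (5*Z + 1) = 4 + (1 + 5*Z) = 5 + 5*Z)
N = -2/27 (N = -4/(39 + (5 + 5*2)) = -4/(39 + (5 + 10)) = -4/(39 + 15) = -4/54 = -4*1/54 = -2/27 ≈ -0.074074)
H = 5 + I*sqrt(10) (H = 5 + sqrt(-10) = 5 + I*sqrt(10) ≈ 5.0 + 3.1623*I)
H*N = (5 + I*sqrt(10))*(-2/27) = -10/27 - 2*I*sqrt(10)/27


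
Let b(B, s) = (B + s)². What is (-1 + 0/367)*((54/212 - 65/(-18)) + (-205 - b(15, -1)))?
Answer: 189433/477 ≈ 397.13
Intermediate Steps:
(-1 + 0/367)*((54/212 - 65/(-18)) + (-205 - b(15, -1))) = (-1 + 0/367)*((54/212 - 65/(-18)) + (-205 - (15 - 1)²)) = (-1 + 0*(1/367))*((54*(1/212) - 65*(-1/18)) + (-205 - 1*14²)) = (-1 + 0)*((27/106 + 65/18) + (-205 - 1*196)) = -(1844/477 + (-205 - 196)) = -(1844/477 - 401) = -1*(-189433/477) = 189433/477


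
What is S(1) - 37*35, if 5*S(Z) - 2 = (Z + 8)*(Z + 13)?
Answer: -6347/5 ≈ -1269.4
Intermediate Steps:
S(Z) = ⅖ + (8 + Z)*(13 + Z)/5 (S(Z) = ⅖ + ((Z + 8)*(Z + 13))/5 = ⅖ + ((8 + Z)*(13 + Z))/5 = ⅖ + (8 + Z)*(13 + Z)/5)
S(1) - 37*35 = (106/5 + (⅕)*1² + (21/5)*1) - 37*35 = (106/5 + (⅕)*1 + 21/5) - 1295 = (106/5 + ⅕ + 21/5) - 1295 = 128/5 - 1295 = -6347/5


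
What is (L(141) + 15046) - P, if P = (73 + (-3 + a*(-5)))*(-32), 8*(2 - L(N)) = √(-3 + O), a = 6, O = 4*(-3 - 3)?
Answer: 16328 - 3*I*√3/8 ≈ 16328.0 - 0.64952*I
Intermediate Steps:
O = -24 (O = 4*(-6) = -24)
L(N) = 2 - 3*I*√3/8 (L(N) = 2 - √(-3 - 24)/8 = 2 - 3*I*√3/8)
P = -1280 (P = (73 + (-3 + 6*(-5)))*(-32) = (73 + (-3 - 30))*(-32) = (73 - 33)*(-32) = 40*(-32) = -1280)
(L(141) + 15046) - P = ((2 - 3*I*√3/8) + 15046) - 1*(-1280) = (15048 - 3*I*√3/8) + 1280 = 16328 - 3*I*√3/8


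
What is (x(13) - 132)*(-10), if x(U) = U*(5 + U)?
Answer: -1020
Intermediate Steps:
(x(13) - 132)*(-10) = (13*(5 + 13) - 132)*(-10) = (13*18 - 132)*(-10) = (234 - 132)*(-10) = 102*(-10) = -1020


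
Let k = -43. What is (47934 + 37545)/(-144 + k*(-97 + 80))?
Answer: 85479/587 ≈ 145.62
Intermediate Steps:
(47934 + 37545)/(-144 + k*(-97 + 80)) = (47934 + 37545)/(-144 - 43*(-97 + 80)) = 85479/(-144 - 43*(-17)) = 85479/(-144 + 731) = 85479/587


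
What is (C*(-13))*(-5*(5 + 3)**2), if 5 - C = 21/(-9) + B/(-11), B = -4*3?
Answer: 856960/33 ≈ 25969.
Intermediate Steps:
B = -12
C = 206/33 (C = 5 - (21/(-9) - 12/(-11)) = 5 - (21*(-1/9) - 12*(-1/11)) = 5 - (-7/3 + 12/11) = 5 - 1*(-41/33) = 5 + 41/33 = 206/33 ≈ 6.2424)
(C*(-13))*(-5*(5 + 3)**2) = ((206/33)*(-13))*(-5*(5 + 3)**2) = -(-13390)*1*8**2/33 = -(-13390)*1*64/33 = -(-13390)*64/33 = -2678/33*(-320) = 856960/33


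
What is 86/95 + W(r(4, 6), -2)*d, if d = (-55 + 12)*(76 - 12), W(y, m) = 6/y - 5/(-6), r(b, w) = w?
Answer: -1437662/285 ≈ -5044.4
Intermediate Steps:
W(y, m) = ⅚ + 6/y (W(y, m) = 6/y - 5*(-⅙) = 6/y + ⅚ = ⅚ + 6/y)
d = -2752 (d = -43*64 = -2752)
86/95 + W(r(4, 6), -2)*d = 86/95 + (⅚ + 6/6)*(-2752) = 86*(1/95) + (⅚ + 6*(⅙))*(-2752) = 86/95 + (⅚ + 1)*(-2752) = 86/95 + (11/6)*(-2752) = 86/95 - 15136/3 = -1437662/285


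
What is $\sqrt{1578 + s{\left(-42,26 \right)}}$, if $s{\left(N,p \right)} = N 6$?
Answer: $\sqrt{1326} \approx 36.414$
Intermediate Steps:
$s{\left(N,p \right)} = 6 N$
$\sqrt{1578 + s{\left(-42,26 \right)}} = \sqrt{1578 + 6 \left(-42\right)} = \sqrt{1578 - 252} = \sqrt{1326}$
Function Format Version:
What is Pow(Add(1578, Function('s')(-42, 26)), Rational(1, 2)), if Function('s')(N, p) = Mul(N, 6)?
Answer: Pow(1326, Rational(1, 2)) ≈ 36.414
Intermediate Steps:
Function('s')(N, p) = Mul(6, N)
Pow(Add(1578, Function('s')(-42, 26)), Rational(1, 2)) = Pow(Add(1578, Mul(6, -42)), Rational(1, 2)) = Pow(Add(1578, -252), Rational(1, 2)) = Pow(1326, Rational(1, 2))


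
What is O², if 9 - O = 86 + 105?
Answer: 33124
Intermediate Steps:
O = -182 (O = 9 - (86 + 105) = 9 - 1*191 = 9 - 191 = -182)
O² = (-182)² = 33124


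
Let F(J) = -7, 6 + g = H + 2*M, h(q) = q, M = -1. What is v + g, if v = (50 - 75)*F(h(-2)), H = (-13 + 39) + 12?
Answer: 205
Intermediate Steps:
H = 38 (H = 26 + 12 = 38)
g = 30 (g = -6 + (38 + 2*(-1)) = -6 + (38 - 2) = -6 + 36 = 30)
v = 175 (v = (50 - 75)*(-7) = -25*(-7) = 175)
v + g = 175 + 30 = 205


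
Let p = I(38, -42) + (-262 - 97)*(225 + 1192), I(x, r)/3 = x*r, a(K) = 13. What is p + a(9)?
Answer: -513478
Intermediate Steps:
I(x, r) = 3*r*x (I(x, r) = 3*(x*r) = 3*(r*x) = 3*r*x)
p = -513491 (p = 3*(-42)*38 + (-262 - 97)*(225 + 1192) = -4788 - 359*1417 = -4788 - 508703 = -513491)
p + a(9) = -513491 + 13 = -513478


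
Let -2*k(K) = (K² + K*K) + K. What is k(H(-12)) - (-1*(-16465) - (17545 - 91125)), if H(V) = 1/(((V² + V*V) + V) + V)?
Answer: -6275776453/69696 ≈ -90045.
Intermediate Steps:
H(V) = 1/(2*V + 2*V²) (H(V) = 1/(((V² + V²) + V) + V) = 1/((2*V² + V) + V) = 1/((V + 2*V²) + V) = 1/(2*V + 2*V²))
k(K) = -K² - K/2 (k(K) = -((K² + K*K) + K)/2 = -((K² + K²) + K)/2 = -(2*K² + K)/2 = -(K + 2*K²)/2 = -K² - K/2)
k(H(-12)) - (-1*(-16465) - (17545 - 91125)) = -(½)/(-12*(1 - 12))*(½ + (½)/(-12*(1 - 12))) - (-1*(-16465) - (17545 - 91125)) = -(½)*(-1/12)/(-11)*(½ + (½)*(-1/12)/(-11)) - (16465 - 1*(-73580)) = -(½)*(-1/12)*(-1/11)*(½ + (½)*(-1/12)*(-1/11)) - (16465 + 73580) = -1*1/264*(½ + 1/264) - 1*90045 = -1*1/264*133/264 - 90045 = -133/69696 - 90045 = -6275776453/69696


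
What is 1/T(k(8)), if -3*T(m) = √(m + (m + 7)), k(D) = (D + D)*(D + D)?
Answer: -√519/173 ≈ -0.13169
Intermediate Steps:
k(D) = 4*D² (k(D) = (2*D)*(2*D) = 4*D²)
T(m) = -√(7 + 2*m)/3 (T(m) = -√(m + (m + 7))/3 = -√(m + (7 + m))/3 = -√(7 + 2*m)/3)
1/T(k(8)) = 1/(-√(7 + 2*(4*8²))/3) = 1/(-√(7 + 2*(4*64))/3) = 1/(-√(7 + 2*256)/3) = 1/(-√(7 + 512)/3) = 1/(-√519/3) = -√519/173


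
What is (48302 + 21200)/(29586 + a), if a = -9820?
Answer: 34751/9883 ≈ 3.5162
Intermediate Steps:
(48302 + 21200)/(29586 + a) = (48302 + 21200)/(29586 - 9820) = 69502/19766 = 69502*(1/19766) = 34751/9883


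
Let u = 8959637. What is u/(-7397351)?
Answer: -8959637/7397351 ≈ -1.2112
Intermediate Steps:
u/(-7397351) = 8959637/(-7397351) = 8959637*(-1/7397351) = -8959637/7397351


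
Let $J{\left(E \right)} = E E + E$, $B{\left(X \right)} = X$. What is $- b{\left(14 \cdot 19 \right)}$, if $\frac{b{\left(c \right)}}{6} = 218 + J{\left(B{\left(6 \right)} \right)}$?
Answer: $-1560$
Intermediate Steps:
$J{\left(E \right)} = E + E^{2}$ ($J{\left(E \right)} = E^{2} + E = E + E^{2}$)
$b{\left(c \right)} = 1560$ ($b{\left(c \right)} = 6 \left(218 + 6 \left(1 + 6\right)\right) = 6 \left(218 + 6 \cdot 7\right) = 6 \left(218 + 42\right) = 6 \cdot 260 = 1560$)
$- b{\left(14 \cdot 19 \right)} = \left(-1\right) 1560 = -1560$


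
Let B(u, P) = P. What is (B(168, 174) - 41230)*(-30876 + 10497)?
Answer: 836680224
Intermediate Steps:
(B(168, 174) - 41230)*(-30876 + 10497) = (174 - 41230)*(-30876 + 10497) = -41056*(-20379) = 836680224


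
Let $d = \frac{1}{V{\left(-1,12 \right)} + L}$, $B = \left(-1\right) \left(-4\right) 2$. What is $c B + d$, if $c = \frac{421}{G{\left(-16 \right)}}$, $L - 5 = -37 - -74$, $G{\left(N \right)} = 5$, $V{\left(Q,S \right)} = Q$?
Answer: $\frac{138093}{205} \approx 673.62$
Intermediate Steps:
$L = 42$ ($L = 5 - -37 = 5 + \left(-37 + 74\right) = 5 + 37 = 42$)
$B = 8$ ($B = 4 \cdot 2 = 8$)
$d = \frac{1}{41}$ ($d = \frac{1}{-1 + 42} = \frac{1}{41} \approx 0.02439$)
$c = \frac{421}{5} \approx 84.2$
$c B + d = \frac{421}{5} \cdot 8 + \frac{1}{41} = \frac{3368}{5} + \frac{1}{41} = \frac{138093}{205}$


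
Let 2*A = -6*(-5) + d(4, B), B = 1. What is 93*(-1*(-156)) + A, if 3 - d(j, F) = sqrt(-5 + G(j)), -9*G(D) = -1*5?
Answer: 29049/2 - I*sqrt(10)/3 ≈ 14525.0 - 1.0541*I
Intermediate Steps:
G(D) = 5/9 (G(D) = -(-1)*5/9 = -1/9*(-5) = 5/9)
d(j, F) = 3 - 2*I*sqrt(10)/3 (d(j, F) = 3 - sqrt(-5 + 5/9) = 3 - sqrt(-40/9) = 3 - 2*I*sqrt(10)/3)
A = 33/2 - I*sqrt(10)/3 (A = (-6*(-5) + (3 - 2*I*sqrt(10)/3))/2 = (30 + (3 - 2*I*sqrt(10)/3))/2 = (33 - 2*I*sqrt(10)/3)/2 = 33/2 - I*sqrt(10)/3 ≈ 16.5 - 1.0541*I)
93*(-1*(-156)) + A = 93*(-1*(-156)) + (33/2 - I*sqrt(10)/3) = 93*156 + (33/2 - I*sqrt(10)/3) = 14508 + (33/2 - I*sqrt(10)/3) = 29049/2 - I*sqrt(10)/3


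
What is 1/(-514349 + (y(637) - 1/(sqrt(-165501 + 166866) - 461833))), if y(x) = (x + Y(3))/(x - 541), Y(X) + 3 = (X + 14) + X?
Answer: -334335696446267728/171962953468785387405859 - 64*sqrt(1365)/3611222022844493135523039 ≈ -1.9442e-6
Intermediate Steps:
Y(X) = 11 + 2*X (Y(X) = -3 + ((X + 14) + X) = -3 + ((14 + X) + X) = -3 + (14 + 2*X) = 11 + 2*X)
y(x) = (17 + x)/(-541 + x) (y(x) = (x + (11 + 2*3))/(x - 541) = (x + (11 + 6))/(-541 + x) = (x + 17)/(-541 + x) = (17 + x)/(-541 + x))
1/(-514349 + (y(637) - 1/(sqrt(-165501 + 166866) - 461833))) = 1/(-514349 + ((17 + 637)/(-541 + 637) - 1/(sqrt(-165501 + 166866) - 461833))) = 1/(-514349 + (654/96 - 1/(sqrt(1365) - 461833))) = 1/(-514349 + ((1/96)*654 - 1/(-461833 + sqrt(1365)))) = 1/(-514349 + (109/16 - 1/(-461833 + sqrt(1365)))) = 1/(-8229475/16 - 1/(-461833 + sqrt(1365)))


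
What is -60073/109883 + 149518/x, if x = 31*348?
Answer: 7890709435/592708902 ≈ 13.313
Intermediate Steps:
x = 10788
-60073/109883 + 149518/x = -60073/109883 + 149518/10788 = -60073*1/109883 + 149518*(1/10788) = -60073/109883 + 74759/5394 = 7890709435/592708902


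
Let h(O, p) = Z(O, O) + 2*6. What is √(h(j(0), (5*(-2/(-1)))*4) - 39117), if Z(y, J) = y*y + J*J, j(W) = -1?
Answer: I*√39103 ≈ 197.74*I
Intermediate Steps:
Z(y, J) = J² + y² (Z(y, J) = y² + J² = J² + y²)
h(O, p) = 12 + 2*O² (h(O, p) = (O² + O²) + 2*6 = 2*O² + 12 = 12 + 2*O²)
√(h(j(0), (5*(-2/(-1)))*4) - 39117) = √((12 + 2*(-1)²) - 39117) = √((12 + 2*1) - 39117) = √((12 + 2) - 39117) = √(14 - 39117) = √(-39103) = I*√39103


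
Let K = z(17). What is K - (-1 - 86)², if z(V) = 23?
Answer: -7546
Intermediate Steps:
K = 23
K - (-1 - 86)² = 23 - (-1 - 86)² = 23 - 1*(-87)² = 23 - 1*7569 = 23 - 7569 = -7546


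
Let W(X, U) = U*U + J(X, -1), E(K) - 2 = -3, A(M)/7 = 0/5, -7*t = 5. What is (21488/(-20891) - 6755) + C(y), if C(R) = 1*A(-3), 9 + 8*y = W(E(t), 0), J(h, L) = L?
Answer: -141140193/20891 ≈ -6756.0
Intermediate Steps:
t = -5/7 (t = -⅐*5 = -5/7 ≈ -0.71429)
A(M) = 0 (A(M) = 7*(0/5) = 7*(0*(⅕)) = 7*0 = 0)
E(K) = -1 (E(K) = 2 - 3 = -1)
W(X, U) = -1 + U² (W(X, U) = U*U - 1 = U² - 1 = -1 + U²)
y = -5/4 (y = -9/8 + (-1 + 0²)/8 = -9/8 + (-1 + 0)/8 = -9/8 + (⅛)*(-1) = -9/8 - ⅛ = -5/4 ≈ -1.2500)
C(R) = 0 (C(R) = 1*0 = 0)
(21488/(-20891) - 6755) + C(y) = (21488/(-20891) - 6755) + 0 = (21488*(-1/20891) - 6755) + 0 = (-21488/20891 - 6755) + 0 = -141140193/20891 + 0 = -141140193/20891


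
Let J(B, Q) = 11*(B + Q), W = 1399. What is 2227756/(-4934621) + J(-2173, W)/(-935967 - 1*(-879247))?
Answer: -42172478563/139945851560 ≈ -0.30135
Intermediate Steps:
J(B, Q) = 11*B + 11*Q
2227756/(-4934621) + J(-2173, W)/(-935967 - 1*(-879247)) = 2227756/(-4934621) + (11*(-2173) + 11*1399)/(-935967 - 1*(-879247)) = 2227756*(-1/4934621) + (-23903 + 15389)/(-935967 + 879247) = -2227756/4934621 - 8514/(-56720) = -2227756/4934621 - 8514*(-1/56720) = -2227756/4934621 + 4257/28360 = -42172478563/139945851560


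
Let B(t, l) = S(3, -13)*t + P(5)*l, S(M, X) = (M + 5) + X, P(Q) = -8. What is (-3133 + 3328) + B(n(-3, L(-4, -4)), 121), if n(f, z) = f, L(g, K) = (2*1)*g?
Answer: -758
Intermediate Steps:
S(M, X) = 5 + M + X (S(M, X) = (5 + M) + X = 5 + M + X)
L(g, K) = 2*g
B(t, l) = -8*l - 5*t (B(t, l) = (5 + 3 - 13)*t - 8*l = -5*t - 8*l = -8*l - 5*t)
(-3133 + 3328) + B(n(-3, L(-4, -4)), 121) = (-3133 + 3328) + (-8*121 - 5*(-3)) = 195 + (-968 + 15) = 195 - 953 = -758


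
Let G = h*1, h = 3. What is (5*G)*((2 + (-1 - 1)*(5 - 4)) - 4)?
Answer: -60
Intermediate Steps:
G = 3 (G = 3*1 = 3)
(5*G)*((2 + (-1 - 1)*(5 - 4)) - 4) = (5*3)*((2 + (-1 - 1)*(5 - 4)) - 4) = 15*((2 - 2*1) - 4) = 15*((2 - 2) - 4) = 15*(0 - 4) = 15*(-4) = -60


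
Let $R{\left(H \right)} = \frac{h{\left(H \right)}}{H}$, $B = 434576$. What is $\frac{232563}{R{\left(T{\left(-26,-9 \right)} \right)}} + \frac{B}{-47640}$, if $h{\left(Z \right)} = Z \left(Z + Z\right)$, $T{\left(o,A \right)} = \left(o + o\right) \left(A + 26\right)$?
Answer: $- \frac{1480953961}{10528440} \approx -140.66$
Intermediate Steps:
$T{\left(o,A \right)} = 2 o \left(26 + A\right)$
$h{\left(Z \right)} = 2 Z^{2}$ ($h{\left(Z \right)} = Z 2 Z = 2 Z^{2}$)
$R{\left(H \right)} = 2 H$ ($R{\left(H \right)} = \frac{2 H^{2}}{H} = 2 H$)
$\frac{232563}{R{\left(T{\left(-26,-9 \right)} \right)}} + \frac{B}{-47640} = \frac{232563}{2 \cdot 2 \left(-26\right) \left(26 - 9\right)} + \frac{434576}{-47640} = \frac{232563}{2 \cdot 2 \left(-26\right) 17} + 434576 \left(- \frac{1}{47640}\right) = \frac{232563}{2 \left(-884\right)} - \frac{54322}{5955} = \frac{232563}{-1768} - \frac{54322}{5955} = 232563 \left(- \frac{1}{1768}\right) - \frac{54322}{5955} = - \frac{232563}{1768} - \frac{54322}{5955} = - \frac{1480953961}{10528440}$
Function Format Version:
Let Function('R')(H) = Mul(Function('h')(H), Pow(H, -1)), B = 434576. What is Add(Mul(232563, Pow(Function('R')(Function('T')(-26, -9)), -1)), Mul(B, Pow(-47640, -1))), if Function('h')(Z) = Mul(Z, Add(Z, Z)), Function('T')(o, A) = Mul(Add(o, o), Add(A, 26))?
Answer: Rational(-1480953961, 10528440) ≈ -140.66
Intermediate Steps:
Function('T')(o, A) = Mul(2, o, Add(26, A)) (Function('T')(o, A) = Mul(Mul(2, o), Add(26, A)) = Mul(2, o, Add(26, A)))
Function('h')(Z) = Mul(2, Pow(Z, 2)) (Function('h')(Z) = Mul(Z, Mul(2, Z)) = Mul(2, Pow(Z, 2)))
Function('R')(H) = Mul(2, H) (Function('R')(H) = Mul(Mul(2, Pow(H, 2)), Pow(H, -1)) = Mul(2, H))
Add(Mul(232563, Pow(Function('R')(Function('T')(-26, -9)), -1)), Mul(B, Pow(-47640, -1))) = Add(Mul(232563, Pow(Mul(2, Mul(2, -26, Add(26, -9))), -1)), Mul(434576, Pow(-47640, -1))) = Add(Mul(232563, Pow(Mul(2, Mul(2, -26, 17)), -1)), Mul(434576, Rational(-1, 47640))) = Add(Mul(232563, Pow(Mul(2, -884), -1)), Rational(-54322, 5955)) = Add(Mul(232563, Pow(-1768, -1)), Rational(-54322, 5955)) = Add(Mul(232563, Rational(-1, 1768)), Rational(-54322, 5955)) = Add(Rational(-232563, 1768), Rational(-54322, 5955)) = Rational(-1480953961, 10528440)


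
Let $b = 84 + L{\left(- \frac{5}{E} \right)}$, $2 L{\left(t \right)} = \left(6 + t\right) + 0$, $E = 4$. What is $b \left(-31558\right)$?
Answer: $- \frac{10903289}{4} \approx -2.7258 \cdot 10^{6}$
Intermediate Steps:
$L{\left(t \right)} = 3 + \frac{t}{2}$ ($L{\left(t \right)} = \frac{\left(6 + t\right) + 0}{2} = \frac{6 + t}{2} = 3 + \frac{t}{2}$)
$b = \frac{691}{8}$ ($b = 84 + \left(3 + \frac{\left(-5\right) \frac{1}{4}}{2}\right) = 84 + \left(3 + \frac{1}{2} \left(- \frac{5}{4}\right)\right) = 84 + \left(3 - \frac{5}{8}\right) = 84 + \frac{19}{8} = \frac{691}{8} \approx 86.375$)
$b \left(-31558\right) = \frac{691}{8} \left(-31558\right) = - \frac{10903289}{4}$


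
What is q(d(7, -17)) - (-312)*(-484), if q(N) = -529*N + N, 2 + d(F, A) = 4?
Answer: -152064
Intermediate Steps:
d(F, A) = 2 (d(F, A) = -2 + 4 = 2)
q(N) = -528*N
q(d(7, -17)) - (-312)*(-484) = -528*2 - (-312)*(-484) = -1056 - 1*151008 = -1056 - 151008 = -152064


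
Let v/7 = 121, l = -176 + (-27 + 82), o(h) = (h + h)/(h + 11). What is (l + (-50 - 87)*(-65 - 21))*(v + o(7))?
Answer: 29657810/3 ≈ 9.8859e+6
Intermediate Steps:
o(h) = 2*h/(11 + h) (o(h) = (2*h)/(11 + h) = 2*h/(11 + h))
l = -121 (l = -176 + 55 = -121)
v = 847 (v = 7*121 = 847)
(l + (-50 - 87)*(-65 - 21))*(v + o(7)) = (-121 + (-50 - 87)*(-65 - 21))*(847 + 2*7/(11 + 7)) = (-121 - 137*(-86))*(847 + 2*7/18) = (-121 + 11782)*(847 + 2*7*(1/18)) = 11661*(847 + 7/9) = 11661*(7630/9) = 29657810/3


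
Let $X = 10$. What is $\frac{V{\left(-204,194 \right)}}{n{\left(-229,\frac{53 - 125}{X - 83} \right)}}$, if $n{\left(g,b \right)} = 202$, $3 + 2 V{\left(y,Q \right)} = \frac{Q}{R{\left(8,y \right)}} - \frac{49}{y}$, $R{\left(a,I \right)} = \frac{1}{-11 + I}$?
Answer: $- \frac{8509403}{82416} \approx -103.25$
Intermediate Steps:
$V{\left(y,Q \right)} = - \frac{3}{2} - \frac{49}{2 y} + \frac{Q \left(-11 + y\right)}{2}$ ($V{\left(y,Q \right)} = - \frac{3}{2} + \frac{\frac{Q}{\frac{1}{-11 + y}} - \frac{49}{y}}{2} = - \frac{3}{2} + \frac{Q \left(-11 + y\right) - \frac{49}{y}}{2} = - \frac{3}{2} + \frac{- \frac{49}{y} + Q \left(-11 + y\right)}{2} = - \frac{3}{2} + \left(- \frac{49}{2 y} + \frac{Q \left(-11 + y\right)}{2}\right) = - \frac{3}{2} - \frac{49}{2 y} + \frac{Q \left(-11 + y\right)}{2}$)
$\frac{V{\left(-204,194 \right)}}{n{\left(-229,\frac{53 - 125}{X - 83} \right)}} = \frac{\frac{1}{2} \frac{1}{-204} \left(-49 - 204 \left(-3 + 194 \left(-11 - 204\right)\right)\right)}{202} = \frac{1}{2} \left(- \frac{1}{204}\right) \left(-49 - 204 \left(-3 + 194 \left(-215\right)\right)\right) \frac{1}{202} = \frac{1}{2} \left(- \frac{1}{204}\right) \left(-49 - 204 \left(-3 - 41710\right)\right) \frac{1}{202} = \frac{1}{2} \left(- \frac{1}{204}\right) \left(-49 - -8509452\right) \frac{1}{202} = \frac{1}{2} \left(- \frac{1}{204}\right) \left(-49 + 8509452\right) \frac{1}{202} = \frac{1}{2} \left(- \frac{1}{204}\right) 8509403 \cdot \frac{1}{202} = \left(- \frac{8509403}{408}\right) \frac{1}{202} = - \frac{8509403}{82416}$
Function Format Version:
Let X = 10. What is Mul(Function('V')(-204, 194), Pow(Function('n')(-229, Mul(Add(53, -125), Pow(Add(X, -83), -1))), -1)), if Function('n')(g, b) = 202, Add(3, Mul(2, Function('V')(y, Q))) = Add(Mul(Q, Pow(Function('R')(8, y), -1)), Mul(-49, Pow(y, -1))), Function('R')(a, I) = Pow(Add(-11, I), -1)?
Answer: Rational(-8509403, 82416) ≈ -103.25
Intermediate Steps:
Function('V')(y, Q) = Add(Rational(-3, 2), Mul(Rational(-49, 2), Pow(y, -1)), Mul(Rational(1, 2), Q, Add(-11, y))) (Function('V')(y, Q) = Add(Rational(-3, 2), Mul(Rational(1, 2), Add(Mul(Q, Pow(Pow(Add(-11, y), -1), -1)), Mul(-49, Pow(y, -1))))) = Add(Rational(-3, 2), Mul(Rational(1, 2), Add(Mul(Q, Add(-11, y)), Mul(-49, Pow(y, -1))))) = Add(Rational(-3, 2), Mul(Rational(1, 2), Add(Mul(-49, Pow(y, -1)), Mul(Q, Add(-11, y))))) = Add(Rational(-3, 2), Add(Mul(Rational(-49, 2), Pow(y, -1)), Mul(Rational(1, 2), Q, Add(-11, y)))) = Add(Rational(-3, 2), Mul(Rational(-49, 2), Pow(y, -1)), Mul(Rational(1, 2), Q, Add(-11, y))))
Mul(Function('V')(-204, 194), Pow(Function('n')(-229, Mul(Add(53, -125), Pow(Add(X, -83), -1))), -1)) = Mul(Mul(Rational(1, 2), Pow(-204, -1), Add(-49, Mul(-204, Add(-3, Mul(194, Add(-11, -204)))))), Pow(202, -1)) = Mul(Mul(Rational(1, 2), Rational(-1, 204), Add(-49, Mul(-204, Add(-3, Mul(194, -215))))), Rational(1, 202)) = Mul(Mul(Rational(1, 2), Rational(-1, 204), Add(-49, Mul(-204, Add(-3, -41710)))), Rational(1, 202)) = Mul(Mul(Rational(1, 2), Rational(-1, 204), Add(-49, Mul(-204, -41713))), Rational(1, 202)) = Mul(Mul(Rational(1, 2), Rational(-1, 204), Add(-49, 8509452)), Rational(1, 202)) = Mul(Mul(Rational(1, 2), Rational(-1, 204), 8509403), Rational(1, 202)) = Mul(Rational(-8509403, 408), Rational(1, 202)) = Rational(-8509403, 82416)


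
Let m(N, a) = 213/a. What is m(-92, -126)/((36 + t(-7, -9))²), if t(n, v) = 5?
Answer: -71/70602 ≈ -0.0010056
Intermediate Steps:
m(-92, -126)/((36 + t(-7, -9))²) = (213/(-126))/((36 + 5)²) = (213*(-1/126))/(41²) = -71/42/1681 = -71/42*1/1681 = -71/70602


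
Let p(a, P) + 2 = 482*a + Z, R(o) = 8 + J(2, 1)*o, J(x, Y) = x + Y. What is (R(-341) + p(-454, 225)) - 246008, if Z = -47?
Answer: -465900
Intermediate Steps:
J(x, Y) = Y + x
R(o) = 8 + 3*o (R(o) = 8 + (1 + 2)*o = 8 + 3*o)
p(a, P) = -49 + 482*a (p(a, P) = -2 + (482*a - 47) = -2 + (-47 + 482*a) = -49 + 482*a)
(R(-341) + p(-454, 225)) - 246008 = ((8 + 3*(-341)) + (-49 + 482*(-454))) - 246008 = ((8 - 1023) + (-49 - 218828)) - 246008 = (-1015 - 218877) - 246008 = -219892 - 246008 = -465900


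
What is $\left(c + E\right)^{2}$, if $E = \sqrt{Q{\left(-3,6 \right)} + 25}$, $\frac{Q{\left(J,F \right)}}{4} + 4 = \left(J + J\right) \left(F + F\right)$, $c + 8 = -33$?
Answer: $1402 - 246 i \sqrt{31} \approx 1402.0 - 1369.7 i$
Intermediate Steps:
$c = -41$ ($c = -8 - 33 = -41$)
$Q{\left(J,F \right)} = -16 + 16 F J$ ($Q{\left(J,F \right)} = -16 + 4 \left(J + J\right) \left(F + F\right) = -16 + 4 \cdot 2 J 2 F = -16 + 4 \cdot 4 F J = -16 + 16 F J$)
$E = 3 i \sqrt{31}$ ($E = \sqrt{\left(-16 + 16 \cdot 6 \left(-3\right)\right) + 25} = \sqrt{\left(-16 - 288\right) + 25} = \sqrt{-304 + 25} = \sqrt{-279} = 3 i \sqrt{31} \approx 16.703 i$)
$\left(c + E\right)^{2} = \left(-41 + 3 i \sqrt{31}\right)^{2}$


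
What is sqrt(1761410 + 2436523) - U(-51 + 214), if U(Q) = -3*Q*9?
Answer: 4401 + 3*sqrt(466437) ≈ 6449.9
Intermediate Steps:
U(Q) = -27*Q
sqrt(1761410 + 2436523) - U(-51 + 214) = sqrt(1761410 + 2436523) - (-27)*(-51 + 214) = sqrt(4197933) - (-27)*163 = 3*sqrt(466437) - 1*(-4401) = 3*sqrt(466437) + 4401 = 4401 + 3*sqrt(466437)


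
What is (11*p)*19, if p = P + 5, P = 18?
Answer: 4807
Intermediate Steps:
p = 23 (p = 18 + 5 = 23)
(11*p)*19 = (11*23)*19 = 253*19 = 4807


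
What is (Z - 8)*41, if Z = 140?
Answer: 5412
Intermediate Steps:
(Z - 8)*41 = (140 - 8)*41 = 132*41 = 5412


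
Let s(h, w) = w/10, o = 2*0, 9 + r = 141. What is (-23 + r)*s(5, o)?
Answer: 0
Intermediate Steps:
r = 132 (r = -9 + 141 = 132)
o = 0
s(h, w) = w/10 (s(h, w) = w*(⅒) = w/10)
(-23 + r)*s(5, o) = (-23 + 132)*((⅒)*0) = 109*0 = 0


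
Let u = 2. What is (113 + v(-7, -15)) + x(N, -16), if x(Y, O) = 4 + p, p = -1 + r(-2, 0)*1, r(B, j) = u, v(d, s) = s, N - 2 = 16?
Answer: 103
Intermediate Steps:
N = 18 (N = 2 + 16 = 18)
r(B, j) = 2
p = 1 (p = -1 + 2*1 = -1 + 2 = 1)
x(Y, O) = 5 (x(Y, O) = 4 + 1 = 5)
(113 + v(-7, -15)) + x(N, -16) = (113 - 15) + 5 = 98 + 5 = 103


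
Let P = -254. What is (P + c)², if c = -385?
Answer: 408321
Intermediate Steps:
(P + c)² = (-254 - 385)² = (-639)² = 408321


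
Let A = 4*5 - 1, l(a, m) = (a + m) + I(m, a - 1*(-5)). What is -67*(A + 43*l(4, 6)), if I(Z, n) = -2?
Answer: -24321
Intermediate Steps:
l(a, m) = -2 + a + m (l(a, m) = (a + m) - 2 = -2 + a + m)
A = 19 (A = 20 - 1 = 19)
-67*(A + 43*l(4, 6)) = -67*(19 + 43*(-2 + 4 + 6)) = -67*(19 + 43*8) = -67*(19 + 344) = -67*363 = -24321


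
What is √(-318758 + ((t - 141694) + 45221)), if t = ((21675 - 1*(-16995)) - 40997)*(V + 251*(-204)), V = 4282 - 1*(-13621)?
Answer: 2*√19269049 ≈ 8779.3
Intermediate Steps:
V = 17903 (V = 4282 + 13621 = 17903)
t = 77491427 (t = ((21675 - 1*(-16995)) - 40997)*(17903 + 251*(-204)) = ((21675 + 16995) - 40997)*(17903 - 51204) = (38670 - 40997)*(-33301) = -2327*(-33301) = 77491427)
√(-318758 + ((t - 141694) + 45221)) = √(-318758 + ((77491427 - 141694) + 45221)) = √(-318758 + (77349733 + 45221)) = √(-318758 + 77394954) = √77076196 = 2*√19269049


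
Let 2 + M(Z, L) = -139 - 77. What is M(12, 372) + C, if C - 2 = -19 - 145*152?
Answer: -22275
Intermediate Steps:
M(Z, L) = -218 (M(Z, L) = -2 + (-139 - 77) = -2 - 216 = -218)
C = -22057 (C = 2 + (-19 - 145*152) = 2 + (-19 - 22040) = 2 - 22059 = -22057)
M(12, 372) + C = -218 - 22057 = -22275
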